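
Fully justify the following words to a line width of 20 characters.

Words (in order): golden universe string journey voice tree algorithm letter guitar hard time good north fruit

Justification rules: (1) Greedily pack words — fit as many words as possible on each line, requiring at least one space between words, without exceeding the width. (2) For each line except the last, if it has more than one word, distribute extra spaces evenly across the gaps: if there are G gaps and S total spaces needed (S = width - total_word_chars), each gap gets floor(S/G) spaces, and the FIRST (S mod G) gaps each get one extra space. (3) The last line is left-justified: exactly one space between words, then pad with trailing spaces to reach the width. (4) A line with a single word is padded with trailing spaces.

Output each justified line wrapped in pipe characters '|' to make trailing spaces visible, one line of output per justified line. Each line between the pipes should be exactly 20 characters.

Line 1: ['golden', 'universe'] (min_width=15, slack=5)
Line 2: ['string', 'journey', 'voice'] (min_width=20, slack=0)
Line 3: ['tree', 'algorithm'] (min_width=14, slack=6)
Line 4: ['letter', 'guitar', 'hard'] (min_width=18, slack=2)
Line 5: ['time', 'good', 'north'] (min_width=15, slack=5)
Line 6: ['fruit'] (min_width=5, slack=15)

Answer: |golden      universe|
|string journey voice|
|tree       algorithm|
|letter  guitar  hard|
|time    good   north|
|fruit               |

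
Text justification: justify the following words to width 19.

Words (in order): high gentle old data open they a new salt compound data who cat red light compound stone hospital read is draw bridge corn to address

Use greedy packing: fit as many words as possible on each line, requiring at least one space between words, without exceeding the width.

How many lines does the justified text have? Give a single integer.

Line 1: ['high', 'gentle', 'old'] (min_width=15, slack=4)
Line 2: ['data', 'open', 'they', 'a'] (min_width=16, slack=3)
Line 3: ['new', 'salt', 'compound'] (min_width=17, slack=2)
Line 4: ['data', 'who', 'cat', 'red'] (min_width=16, slack=3)
Line 5: ['light', 'compound'] (min_width=14, slack=5)
Line 6: ['stone', 'hospital', 'read'] (min_width=19, slack=0)
Line 7: ['is', 'draw', 'bridge', 'corn'] (min_width=19, slack=0)
Line 8: ['to', 'address'] (min_width=10, slack=9)
Total lines: 8

Answer: 8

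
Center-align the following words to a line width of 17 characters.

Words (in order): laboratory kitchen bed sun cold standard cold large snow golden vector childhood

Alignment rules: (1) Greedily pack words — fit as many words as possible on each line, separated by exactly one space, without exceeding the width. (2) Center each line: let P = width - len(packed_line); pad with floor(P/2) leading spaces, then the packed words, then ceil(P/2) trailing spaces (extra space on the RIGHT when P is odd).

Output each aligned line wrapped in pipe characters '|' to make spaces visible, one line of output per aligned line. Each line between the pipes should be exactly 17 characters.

Line 1: ['laboratory'] (min_width=10, slack=7)
Line 2: ['kitchen', 'bed', 'sun'] (min_width=15, slack=2)
Line 3: ['cold', 'standard'] (min_width=13, slack=4)
Line 4: ['cold', 'large', 'snow'] (min_width=15, slack=2)
Line 5: ['golden', 'vector'] (min_width=13, slack=4)
Line 6: ['childhood'] (min_width=9, slack=8)

Answer: |   laboratory    |
| kitchen bed sun |
|  cold standard  |
| cold large snow |
|  golden vector  |
|    childhood    |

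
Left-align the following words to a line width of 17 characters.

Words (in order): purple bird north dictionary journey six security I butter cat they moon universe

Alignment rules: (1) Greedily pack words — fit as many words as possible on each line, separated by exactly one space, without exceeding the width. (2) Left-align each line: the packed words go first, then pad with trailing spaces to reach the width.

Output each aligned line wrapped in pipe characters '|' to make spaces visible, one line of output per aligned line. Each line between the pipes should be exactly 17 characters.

Answer: |purple bird north|
|dictionary       |
|journey six      |
|security I butter|
|cat they moon    |
|universe         |

Derivation:
Line 1: ['purple', 'bird', 'north'] (min_width=17, slack=0)
Line 2: ['dictionary'] (min_width=10, slack=7)
Line 3: ['journey', 'six'] (min_width=11, slack=6)
Line 4: ['security', 'I', 'butter'] (min_width=17, slack=0)
Line 5: ['cat', 'they', 'moon'] (min_width=13, slack=4)
Line 6: ['universe'] (min_width=8, slack=9)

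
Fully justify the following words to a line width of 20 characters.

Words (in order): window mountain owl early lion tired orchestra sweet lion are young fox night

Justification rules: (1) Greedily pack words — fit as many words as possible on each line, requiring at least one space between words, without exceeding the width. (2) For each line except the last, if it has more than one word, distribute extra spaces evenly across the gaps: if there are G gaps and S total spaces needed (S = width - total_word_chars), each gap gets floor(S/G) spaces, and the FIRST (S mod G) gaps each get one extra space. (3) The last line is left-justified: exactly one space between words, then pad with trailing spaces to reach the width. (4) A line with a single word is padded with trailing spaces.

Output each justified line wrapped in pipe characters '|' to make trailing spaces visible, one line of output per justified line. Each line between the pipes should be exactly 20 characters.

Line 1: ['window', 'mountain', 'owl'] (min_width=19, slack=1)
Line 2: ['early', 'lion', 'tired'] (min_width=16, slack=4)
Line 3: ['orchestra', 'sweet', 'lion'] (min_width=20, slack=0)
Line 4: ['are', 'young', 'fox', 'night'] (min_width=19, slack=1)

Answer: |window  mountain owl|
|early   lion   tired|
|orchestra sweet lion|
|are young fox night |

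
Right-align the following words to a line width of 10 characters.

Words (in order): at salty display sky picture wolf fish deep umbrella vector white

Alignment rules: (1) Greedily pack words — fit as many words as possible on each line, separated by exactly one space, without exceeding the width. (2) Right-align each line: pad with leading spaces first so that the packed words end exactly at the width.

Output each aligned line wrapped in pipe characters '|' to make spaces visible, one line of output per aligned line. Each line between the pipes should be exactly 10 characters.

Answer: |  at salty|
|   display|
|       sky|
|   picture|
| wolf fish|
|      deep|
|  umbrella|
|    vector|
|     white|

Derivation:
Line 1: ['at', 'salty'] (min_width=8, slack=2)
Line 2: ['display'] (min_width=7, slack=3)
Line 3: ['sky'] (min_width=3, slack=7)
Line 4: ['picture'] (min_width=7, slack=3)
Line 5: ['wolf', 'fish'] (min_width=9, slack=1)
Line 6: ['deep'] (min_width=4, slack=6)
Line 7: ['umbrella'] (min_width=8, slack=2)
Line 8: ['vector'] (min_width=6, slack=4)
Line 9: ['white'] (min_width=5, slack=5)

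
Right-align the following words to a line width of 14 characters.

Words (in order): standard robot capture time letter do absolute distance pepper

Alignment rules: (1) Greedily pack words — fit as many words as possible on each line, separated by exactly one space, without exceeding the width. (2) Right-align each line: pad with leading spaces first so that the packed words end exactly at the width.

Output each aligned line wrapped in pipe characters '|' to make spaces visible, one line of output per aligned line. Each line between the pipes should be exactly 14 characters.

Answer: |standard robot|
|  capture time|
|     letter do|
|      absolute|
|      distance|
|        pepper|

Derivation:
Line 1: ['standard', 'robot'] (min_width=14, slack=0)
Line 2: ['capture', 'time'] (min_width=12, slack=2)
Line 3: ['letter', 'do'] (min_width=9, slack=5)
Line 4: ['absolute'] (min_width=8, slack=6)
Line 5: ['distance'] (min_width=8, slack=6)
Line 6: ['pepper'] (min_width=6, slack=8)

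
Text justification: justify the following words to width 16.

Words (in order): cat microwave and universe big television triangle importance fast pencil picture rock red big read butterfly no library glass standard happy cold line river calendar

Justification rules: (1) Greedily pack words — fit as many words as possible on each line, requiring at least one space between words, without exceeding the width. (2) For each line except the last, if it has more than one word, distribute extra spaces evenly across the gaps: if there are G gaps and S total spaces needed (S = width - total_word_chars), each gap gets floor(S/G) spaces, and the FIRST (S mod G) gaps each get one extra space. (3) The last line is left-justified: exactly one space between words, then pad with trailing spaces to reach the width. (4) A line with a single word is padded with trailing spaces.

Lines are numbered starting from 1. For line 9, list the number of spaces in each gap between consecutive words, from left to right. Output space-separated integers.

Answer: 1 1

Derivation:
Line 1: ['cat', 'microwave'] (min_width=13, slack=3)
Line 2: ['and', 'universe', 'big'] (min_width=16, slack=0)
Line 3: ['television'] (min_width=10, slack=6)
Line 4: ['triangle'] (min_width=8, slack=8)
Line 5: ['importance', 'fast'] (min_width=15, slack=1)
Line 6: ['pencil', 'picture'] (min_width=14, slack=2)
Line 7: ['rock', 'red', 'big'] (min_width=12, slack=4)
Line 8: ['read', 'butterfly'] (min_width=14, slack=2)
Line 9: ['no', 'library', 'glass'] (min_width=16, slack=0)
Line 10: ['standard', 'happy'] (min_width=14, slack=2)
Line 11: ['cold', 'line', 'river'] (min_width=15, slack=1)
Line 12: ['calendar'] (min_width=8, slack=8)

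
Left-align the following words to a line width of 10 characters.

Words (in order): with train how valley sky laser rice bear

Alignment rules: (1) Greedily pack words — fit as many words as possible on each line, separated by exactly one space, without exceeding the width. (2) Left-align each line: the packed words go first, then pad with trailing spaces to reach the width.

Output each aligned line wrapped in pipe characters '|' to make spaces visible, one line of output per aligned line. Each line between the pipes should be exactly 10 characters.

Line 1: ['with', 'train'] (min_width=10, slack=0)
Line 2: ['how', 'valley'] (min_width=10, slack=0)
Line 3: ['sky', 'laser'] (min_width=9, slack=1)
Line 4: ['rice', 'bear'] (min_width=9, slack=1)

Answer: |with train|
|how valley|
|sky laser |
|rice bear |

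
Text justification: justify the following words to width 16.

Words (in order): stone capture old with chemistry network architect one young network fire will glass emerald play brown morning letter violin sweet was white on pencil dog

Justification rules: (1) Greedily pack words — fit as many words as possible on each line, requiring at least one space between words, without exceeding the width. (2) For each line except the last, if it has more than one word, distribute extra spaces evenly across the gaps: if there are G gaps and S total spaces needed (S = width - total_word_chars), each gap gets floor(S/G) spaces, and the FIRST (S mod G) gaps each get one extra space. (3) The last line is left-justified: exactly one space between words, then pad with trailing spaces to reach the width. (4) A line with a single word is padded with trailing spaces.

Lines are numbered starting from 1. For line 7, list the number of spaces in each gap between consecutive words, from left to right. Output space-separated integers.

Line 1: ['stone', 'capture'] (min_width=13, slack=3)
Line 2: ['old', 'with'] (min_width=8, slack=8)
Line 3: ['chemistry'] (min_width=9, slack=7)
Line 4: ['network'] (min_width=7, slack=9)
Line 5: ['architect', 'one'] (min_width=13, slack=3)
Line 6: ['young', 'network'] (min_width=13, slack=3)
Line 7: ['fire', 'will', 'glass'] (min_width=15, slack=1)
Line 8: ['emerald', 'play'] (min_width=12, slack=4)
Line 9: ['brown', 'morning'] (min_width=13, slack=3)
Line 10: ['letter', 'violin'] (min_width=13, slack=3)
Line 11: ['sweet', 'was', 'white'] (min_width=15, slack=1)
Line 12: ['on', 'pencil', 'dog'] (min_width=13, slack=3)

Answer: 2 1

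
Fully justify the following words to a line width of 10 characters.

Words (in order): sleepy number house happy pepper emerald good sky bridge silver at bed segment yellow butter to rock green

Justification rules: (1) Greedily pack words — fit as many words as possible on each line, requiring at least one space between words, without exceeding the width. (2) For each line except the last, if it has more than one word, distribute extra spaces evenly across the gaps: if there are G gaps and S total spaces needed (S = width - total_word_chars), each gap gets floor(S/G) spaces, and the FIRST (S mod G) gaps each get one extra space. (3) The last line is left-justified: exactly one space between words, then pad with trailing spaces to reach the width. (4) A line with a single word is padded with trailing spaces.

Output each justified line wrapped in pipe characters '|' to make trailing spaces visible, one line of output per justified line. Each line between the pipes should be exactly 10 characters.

Answer: |sleepy    |
|number    |
|house     |
|happy     |
|pepper    |
|emerald   |
|good   sky|
|bridge    |
|silver  at|
|bed       |
|segment   |
|yellow    |
|butter  to|
|rock green|

Derivation:
Line 1: ['sleepy'] (min_width=6, slack=4)
Line 2: ['number'] (min_width=6, slack=4)
Line 3: ['house'] (min_width=5, slack=5)
Line 4: ['happy'] (min_width=5, slack=5)
Line 5: ['pepper'] (min_width=6, slack=4)
Line 6: ['emerald'] (min_width=7, slack=3)
Line 7: ['good', 'sky'] (min_width=8, slack=2)
Line 8: ['bridge'] (min_width=6, slack=4)
Line 9: ['silver', 'at'] (min_width=9, slack=1)
Line 10: ['bed'] (min_width=3, slack=7)
Line 11: ['segment'] (min_width=7, slack=3)
Line 12: ['yellow'] (min_width=6, slack=4)
Line 13: ['butter', 'to'] (min_width=9, slack=1)
Line 14: ['rock', 'green'] (min_width=10, slack=0)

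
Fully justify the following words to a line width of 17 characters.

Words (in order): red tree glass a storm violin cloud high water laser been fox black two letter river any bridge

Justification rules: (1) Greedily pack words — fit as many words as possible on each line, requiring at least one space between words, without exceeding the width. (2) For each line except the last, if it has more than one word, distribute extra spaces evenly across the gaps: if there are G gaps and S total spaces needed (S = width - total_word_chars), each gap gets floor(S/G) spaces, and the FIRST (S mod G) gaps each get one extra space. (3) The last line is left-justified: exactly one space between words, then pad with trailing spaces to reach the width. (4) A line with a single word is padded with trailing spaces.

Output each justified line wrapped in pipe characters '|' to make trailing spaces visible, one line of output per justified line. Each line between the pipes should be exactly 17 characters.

Answer: |red  tree glass a|
|storm      violin|
|cloud  high water|
|laser   been  fox|
|black  two letter|
|river any bridge |

Derivation:
Line 1: ['red', 'tree', 'glass', 'a'] (min_width=16, slack=1)
Line 2: ['storm', 'violin'] (min_width=12, slack=5)
Line 3: ['cloud', 'high', 'water'] (min_width=16, slack=1)
Line 4: ['laser', 'been', 'fox'] (min_width=14, slack=3)
Line 5: ['black', 'two', 'letter'] (min_width=16, slack=1)
Line 6: ['river', 'any', 'bridge'] (min_width=16, slack=1)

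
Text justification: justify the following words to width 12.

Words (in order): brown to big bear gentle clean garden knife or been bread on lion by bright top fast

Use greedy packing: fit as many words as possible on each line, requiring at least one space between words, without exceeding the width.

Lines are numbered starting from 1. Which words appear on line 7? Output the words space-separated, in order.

Line 1: ['brown', 'to', 'big'] (min_width=12, slack=0)
Line 2: ['bear', 'gentle'] (min_width=11, slack=1)
Line 3: ['clean', 'garden'] (min_width=12, slack=0)
Line 4: ['knife', 'or'] (min_width=8, slack=4)
Line 5: ['been', 'bread'] (min_width=10, slack=2)
Line 6: ['on', 'lion', 'by'] (min_width=10, slack=2)
Line 7: ['bright', 'top'] (min_width=10, slack=2)
Line 8: ['fast'] (min_width=4, slack=8)

Answer: bright top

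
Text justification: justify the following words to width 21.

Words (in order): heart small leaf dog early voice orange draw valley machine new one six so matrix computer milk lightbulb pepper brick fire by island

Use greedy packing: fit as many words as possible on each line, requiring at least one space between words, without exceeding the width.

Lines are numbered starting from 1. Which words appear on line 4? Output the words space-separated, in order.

Answer: new one six so matrix

Derivation:
Line 1: ['heart', 'small', 'leaf', 'dog'] (min_width=20, slack=1)
Line 2: ['early', 'voice', 'orange'] (min_width=18, slack=3)
Line 3: ['draw', 'valley', 'machine'] (min_width=19, slack=2)
Line 4: ['new', 'one', 'six', 'so', 'matrix'] (min_width=21, slack=0)
Line 5: ['computer', 'milk'] (min_width=13, slack=8)
Line 6: ['lightbulb', 'pepper'] (min_width=16, slack=5)
Line 7: ['brick', 'fire', 'by', 'island'] (min_width=20, slack=1)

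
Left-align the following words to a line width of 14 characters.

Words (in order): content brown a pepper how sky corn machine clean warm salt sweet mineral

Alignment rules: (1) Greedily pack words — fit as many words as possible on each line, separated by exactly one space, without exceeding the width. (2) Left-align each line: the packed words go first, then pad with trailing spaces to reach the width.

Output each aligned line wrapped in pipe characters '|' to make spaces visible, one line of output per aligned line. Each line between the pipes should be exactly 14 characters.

Answer: |content brown |
|a pepper how  |
|sky corn      |
|machine clean |
|warm salt     |
|sweet mineral |

Derivation:
Line 1: ['content', 'brown'] (min_width=13, slack=1)
Line 2: ['a', 'pepper', 'how'] (min_width=12, slack=2)
Line 3: ['sky', 'corn'] (min_width=8, slack=6)
Line 4: ['machine', 'clean'] (min_width=13, slack=1)
Line 5: ['warm', 'salt'] (min_width=9, slack=5)
Line 6: ['sweet', 'mineral'] (min_width=13, slack=1)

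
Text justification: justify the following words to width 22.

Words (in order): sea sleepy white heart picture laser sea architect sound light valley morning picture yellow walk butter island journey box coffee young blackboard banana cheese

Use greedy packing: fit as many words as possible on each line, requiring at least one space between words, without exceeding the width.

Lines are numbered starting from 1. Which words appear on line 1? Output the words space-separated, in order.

Line 1: ['sea', 'sleepy', 'white', 'heart'] (min_width=22, slack=0)
Line 2: ['picture', 'laser', 'sea'] (min_width=17, slack=5)
Line 3: ['architect', 'sound', 'light'] (min_width=21, slack=1)
Line 4: ['valley', 'morning', 'picture'] (min_width=22, slack=0)
Line 5: ['yellow', 'walk', 'butter'] (min_width=18, slack=4)
Line 6: ['island', 'journey', 'box'] (min_width=18, slack=4)
Line 7: ['coffee', 'young'] (min_width=12, slack=10)
Line 8: ['blackboard', 'banana'] (min_width=17, slack=5)
Line 9: ['cheese'] (min_width=6, slack=16)

Answer: sea sleepy white heart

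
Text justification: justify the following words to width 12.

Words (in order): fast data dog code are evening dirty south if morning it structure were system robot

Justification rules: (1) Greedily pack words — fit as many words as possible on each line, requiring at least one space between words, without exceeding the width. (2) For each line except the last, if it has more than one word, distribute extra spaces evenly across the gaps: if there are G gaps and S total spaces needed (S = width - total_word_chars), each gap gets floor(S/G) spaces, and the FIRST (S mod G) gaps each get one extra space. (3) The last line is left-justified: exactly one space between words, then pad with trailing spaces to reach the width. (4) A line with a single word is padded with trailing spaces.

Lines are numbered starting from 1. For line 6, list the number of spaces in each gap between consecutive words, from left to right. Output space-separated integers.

Answer: 1

Derivation:
Line 1: ['fast', 'data'] (min_width=9, slack=3)
Line 2: ['dog', 'code', 'are'] (min_width=12, slack=0)
Line 3: ['evening'] (min_width=7, slack=5)
Line 4: ['dirty', 'south'] (min_width=11, slack=1)
Line 5: ['if', 'morning'] (min_width=10, slack=2)
Line 6: ['it', 'structure'] (min_width=12, slack=0)
Line 7: ['were', 'system'] (min_width=11, slack=1)
Line 8: ['robot'] (min_width=5, slack=7)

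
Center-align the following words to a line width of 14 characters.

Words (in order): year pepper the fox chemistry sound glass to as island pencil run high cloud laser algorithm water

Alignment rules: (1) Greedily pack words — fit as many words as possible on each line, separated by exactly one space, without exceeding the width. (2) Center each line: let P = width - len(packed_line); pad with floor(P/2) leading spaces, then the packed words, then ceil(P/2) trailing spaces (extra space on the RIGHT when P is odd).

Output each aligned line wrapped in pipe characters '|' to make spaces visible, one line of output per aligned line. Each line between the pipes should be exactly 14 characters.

Line 1: ['year', 'pepper'] (min_width=11, slack=3)
Line 2: ['the', 'fox'] (min_width=7, slack=7)
Line 3: ['chemistry'] (min_width=9, slack=5)
Line 4: ['sound', 'glass', 'to'] (min_width=14, slack=0)
Line 5: ['as', 'island'] (min_width=9, slack=5)
Line 6: ['pencil', 'run'] (min_width=10, slack=4)
Line 7: ['high', 'cloud'] (min_width=10, slack=4)
Line 8: ['laser'] (min_width=5, slack=9)
Line 9: ['algorithm'] (min_width=9, slack=5)
Line 10: ['water'] (min_width=5, slack=9)

Answer: | year pepper  |
|   the fox    |
|  chemistry   |
|sound glass to|
|  as island   |
|  pencil run  |
|  high cloud  |
|    laser     |
|  algorithm   |
|    water     |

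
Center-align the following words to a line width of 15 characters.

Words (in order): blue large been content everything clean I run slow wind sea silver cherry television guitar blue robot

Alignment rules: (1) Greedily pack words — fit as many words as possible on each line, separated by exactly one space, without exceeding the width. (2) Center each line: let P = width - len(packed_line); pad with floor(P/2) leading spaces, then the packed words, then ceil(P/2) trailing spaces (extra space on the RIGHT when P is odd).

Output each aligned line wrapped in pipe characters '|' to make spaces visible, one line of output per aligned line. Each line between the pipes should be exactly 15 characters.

Answer: |blue large been|
|    content    |
|  everything   |
|  clean I run  |
| slow wind sea |
| silver cherry |
|  television   |
|  guitar blue  |
|     robot     |

Derivation:
Line 1: ['blue', 'large', 'been'] (min_width=15, slack=0)
Line 2: ['content'] (min_width=7, slack=8)
Line 3: ['everything'] (min_width=10, slack=5)
Line 4: ['clean', 'I', 'run'] (min_width=11, slack=4)
Line 5: ['slow', 'wind', 'sea'] (min_width=13, slack=2)
Line 6: ['silver', 'cherry'] (min_width=13, slack=2)
Line 7: ['television'] (min_width=10, slack=5)
Line 8: ['guitar', 'blue'] (min_width=11, slack=4)
Line 9: ['robot'] (min_width=5, slack=10)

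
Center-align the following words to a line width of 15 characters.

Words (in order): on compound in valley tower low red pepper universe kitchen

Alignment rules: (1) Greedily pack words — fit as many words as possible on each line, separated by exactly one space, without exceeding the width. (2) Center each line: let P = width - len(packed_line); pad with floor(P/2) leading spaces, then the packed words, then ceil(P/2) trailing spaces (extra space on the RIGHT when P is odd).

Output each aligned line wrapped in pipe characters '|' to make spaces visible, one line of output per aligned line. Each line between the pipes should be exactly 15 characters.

Line 1: ['on', 'compound', 'in'] (min_width=14, slack=1)
Line 2: ['valley', 'tower'] (min_width=12, slack=3)
Line 3: ['low', 'red', 'pepper'] (min_width=14, slack=1)
Line 4: ['universe'] (min_width=8, slack=7)
Line 5: ['kitchen'] (min_width=7, slack=8)

Answer: |on compound in |
| valley tower  |
|low red pepper |
|   universe    |
|    kitchen    |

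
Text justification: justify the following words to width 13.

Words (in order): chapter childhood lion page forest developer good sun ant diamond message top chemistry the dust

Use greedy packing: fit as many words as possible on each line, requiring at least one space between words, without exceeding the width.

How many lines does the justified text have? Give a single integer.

Line 1: ['chapter'] (min_width=7, slack=6)
Line 2: ['childhood'] (min_width=9, slack=4)
Line 3: ['lion', 'page'] (min_width=9, slack=4)
Line 4: ['forest'] (min_width=6, slack=7)
Line 5: ['developer'] (min_width=9, slack=4)
Line 6: ['good', 'sun', 'ant'] (min_width=12, slack=1)
Line 7: ['diamond'] (min_width=7, slack=6)
Line 8: ['message', 'top'] (min_width=11, slack=2)
Line 9: ['chemistry', 'the'] (min_width=13, slack=0)
Line 10: ['dust'] (min_width=4, slack=9)
Total lines: 10

Answer: 10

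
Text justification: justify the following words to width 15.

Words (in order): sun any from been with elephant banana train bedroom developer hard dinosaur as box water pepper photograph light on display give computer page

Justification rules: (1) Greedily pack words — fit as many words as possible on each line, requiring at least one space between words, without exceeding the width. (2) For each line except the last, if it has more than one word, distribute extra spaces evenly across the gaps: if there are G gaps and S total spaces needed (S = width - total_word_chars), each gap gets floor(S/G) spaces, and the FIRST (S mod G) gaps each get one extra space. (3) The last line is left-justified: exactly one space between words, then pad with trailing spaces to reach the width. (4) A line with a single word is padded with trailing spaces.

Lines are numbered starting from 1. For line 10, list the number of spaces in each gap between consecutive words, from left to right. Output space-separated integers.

Line 1: ['sun', 'any', 'from'] (min_width=12, slack=3)
Line 2: ['been', 'with'] (min_width=9, slack=6)
Line 3: ['elephant', 'banana'] (min_width=15, slack=0)
Line 4: ['train', 'bedroom'] (min_width=13, slack=2)
Line 5: ['developer', 'hard'] (min_width=14, slack=1)
Line 6: ['dinosaur', 'as', 'box'] (min_width=15, slack=0)
Line 7: ['water', 'pepper'] (min_width=12, slack=3)
Line 8: ['photograph'] (min_width=10, slack=5)
Line 9: ['light', 'on'] (min_width=8, slack=7)
Line 10: ['display', 'give'] (min_width=12, slack=3)
Line 11: ['computer', 'page'] (min_width=13, slack=2)

Answer: 4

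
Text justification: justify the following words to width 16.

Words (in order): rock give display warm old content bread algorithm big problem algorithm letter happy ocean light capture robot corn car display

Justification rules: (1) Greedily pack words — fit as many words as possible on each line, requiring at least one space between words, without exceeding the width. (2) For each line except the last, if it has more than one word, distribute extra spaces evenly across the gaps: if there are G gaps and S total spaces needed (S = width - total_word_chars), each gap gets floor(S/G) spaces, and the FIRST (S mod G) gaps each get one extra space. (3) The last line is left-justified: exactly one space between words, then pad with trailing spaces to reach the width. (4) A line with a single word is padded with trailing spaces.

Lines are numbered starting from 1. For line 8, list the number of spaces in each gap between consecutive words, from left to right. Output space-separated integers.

Line 1: ['rock', 'give'] (min_width=9, slack=7)
Line 2: ['display', 'warm', 'old'] (min_width=16, slack=0)
Line 3: ['content', 'bread'] (min_width=13, slack=3)
Line 4: ['algorithm', 'big'] (min_width=13, slack=3)
Line 5: ['problem'] (min_width=7, slack=9)
Line 6: ['algorithm', 'letter'] (min_width=16, slack=0)
Line 7: ['happy', 'ocean'] (min_width=11, slack=5)
Line 8: ['light', 'capture'] (min_width=13, slack=3)
Line 9: ['robot', 'corn', 'car'] (min_width=14, slack=2)
Line 10: ['display'] (min_width=7, slack=9)

Answer: 4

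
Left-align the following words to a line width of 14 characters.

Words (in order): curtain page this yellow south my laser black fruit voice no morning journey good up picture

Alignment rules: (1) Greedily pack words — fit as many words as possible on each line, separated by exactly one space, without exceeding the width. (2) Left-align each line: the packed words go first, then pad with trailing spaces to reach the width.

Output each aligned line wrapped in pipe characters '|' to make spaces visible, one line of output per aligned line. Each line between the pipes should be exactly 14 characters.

Answer: |curtain page  |
|this yellow   |
|south my laser|
|black fruit   |
|voice no      |
|morning       |
|journey good  |
|up picture    |

Derivation:
Line 1: ['curtain', 'page'] (min_width=12, slack=2)
Line 2: ['this', 'yellow'] (min_width=11, slack=3)
Line 3: ['south', 'my', 'laser'] (min_width=14, slack=0)
Line 4: ['black', 'fruit'] (min_width=11, slack=3)
Line 5: ['voice', 'no'] (min_width=8, slack=6)
Line 6: ['morning'] (min_width=7, slack=7)
Line 7: ['journey', 'good'] (min_width=12, slack=2)
Line 8: ['up', 'picture'] (min_width=10, slack=4)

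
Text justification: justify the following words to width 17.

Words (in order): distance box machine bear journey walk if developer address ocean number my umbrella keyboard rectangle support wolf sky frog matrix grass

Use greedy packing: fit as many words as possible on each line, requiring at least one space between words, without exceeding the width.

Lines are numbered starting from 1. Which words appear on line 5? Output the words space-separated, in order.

Answer: ocean number my

Derivation:
Line 1: ['distance', 'box'] (min_width=12, slack=5)
Line 2: ['machine', 'bear'] (min_width=12, slack=5)
Line 3: ['journey', 'walk', 'if'] (min_width=15, slack=2)
Line 4: ['developer', 'address'] (min_width=17, slack=0)
Line 5: ['ocean', 'number', 'my'] (min_width=15, slack=2)
Line 6: ['umbrella', 'keyboard'] (min_width=17, slack=0)
Line 7: ['rectangle', 'support'] (min_width=17, slack=0)
Line 8: ['wolf', 'sky', 'frog'] (min_width=13, slack=4)
Line 9: ['matrix', 'grass'] (min_width=12, slack=5)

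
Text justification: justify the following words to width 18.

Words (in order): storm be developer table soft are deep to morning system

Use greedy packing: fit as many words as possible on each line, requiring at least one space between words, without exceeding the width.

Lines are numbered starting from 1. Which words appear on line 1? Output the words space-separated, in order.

Line 1: ['storm', 'be', 'developer'] (min_width=18, slack=0)
Line 2: ['table', 'soft', 'are'] (min_width=14, slack=4)
Line 3: ['deep', 'to', 'morning'] (min_width=15, slack=3)
Line 4: ['system'] (min_width=6, slack=12)

Answer: storm be developer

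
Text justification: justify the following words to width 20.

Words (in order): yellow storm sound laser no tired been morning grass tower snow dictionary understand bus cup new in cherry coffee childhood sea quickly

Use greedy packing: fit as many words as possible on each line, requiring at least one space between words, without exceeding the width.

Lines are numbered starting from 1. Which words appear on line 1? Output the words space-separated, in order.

Line 1: ['yellow', 'storm', 'sound'] (min_width=18, slack=2)
Line 2: ['laser', 'no', 'tired', 'been'] (min_width=19, slack=1)
Line 3: ['morning', 'grass', 'tower'] (min_width=19, slack=1)
Line 4: ['snow', 'dictionary'] (min_width=15, slack=5)
Line 5: ['understand', 'bus', 'cup'] (min_width=18, slack=2)
Line 6: ['new', 'in', 'cherry', 'coffee'] (min_width=20, slack=0)
Line 7: ['childhood', 'sea'] (min_width=13, slack=7)
Line 8: ['quickly'] (min_width=7, slack=13)

Answer: yellow storm sound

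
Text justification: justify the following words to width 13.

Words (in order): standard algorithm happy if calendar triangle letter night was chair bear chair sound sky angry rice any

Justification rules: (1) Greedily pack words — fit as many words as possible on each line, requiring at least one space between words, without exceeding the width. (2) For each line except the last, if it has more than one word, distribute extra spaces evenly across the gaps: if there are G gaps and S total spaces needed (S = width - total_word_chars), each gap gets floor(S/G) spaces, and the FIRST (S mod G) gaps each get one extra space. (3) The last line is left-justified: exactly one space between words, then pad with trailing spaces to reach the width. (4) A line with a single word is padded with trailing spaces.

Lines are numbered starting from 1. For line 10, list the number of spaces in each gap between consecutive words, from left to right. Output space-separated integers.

Answer: 4

Derivation:
Line 1: ['standard'] (min_width=8, slack=5)
Line 2: ['algorithm'] (min_width=9, slack=4)
Line 3: ['happy', 'if'] (min_width=8, slack=5)
Line 4: ['calendar'] (min_width=8, slack=5)
Line 5: ['triangle'] (min_width=8, slack=5)
Line 6: ['letter', 'night'] (min_width=12, slack=1)
Line 7: ['was', 'chair'] (min_width=9, slack=4)
Line 8: ['bear', 'chair'] (min_width=10, slack=3)
Line 9: ['sound', 'sky'] (min_width=9, slack=4)
Line 10: ['angry', 'rice'] (min_width=10, slack=3)
Line 11: ['any'] (min_width=3, slack=10)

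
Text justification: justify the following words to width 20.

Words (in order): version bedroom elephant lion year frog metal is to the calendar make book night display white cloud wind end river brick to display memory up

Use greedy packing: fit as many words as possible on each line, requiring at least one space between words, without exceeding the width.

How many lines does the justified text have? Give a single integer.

Line 1: ['version', 'bedroom'] (min_width=15, slack=5)
Line 2: ['elephant', 'lion', 'year'] (min_width=18, slack=2)
Line 3: ['frog', 'metal', 'is', 'to', 'the'] (min_width=20, slack=0)
Line 4: ['calendar', 'make', 'book'] (min_width=18, slack=2)
Line 5: ['night', 'display', 'white'] (min_width=19, slack=1)
Line 6: ['cloud', 'wind', 'end', 'river'] (min_width=20, slack=0)
Line 7: ['brick', 'to', 'display'] (min_width=16, slack=4)
Line 8: ['memory', 'up'] (min_width=9, slack=11)
Total lines: 8

Answer: 8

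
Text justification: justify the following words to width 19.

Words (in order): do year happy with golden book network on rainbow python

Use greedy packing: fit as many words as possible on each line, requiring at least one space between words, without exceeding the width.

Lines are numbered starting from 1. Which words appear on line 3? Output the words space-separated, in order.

Line 1: ['do', 'year', 'happy', 'with'] (min_width=18, slack=1)
Line 2: ['golden', 'book', 'network'] (min_width=19, slack=0)
Line 3: ['on', 'rainbow', 'python'] (min_width=17, slack=2)

Answer: on rainbow python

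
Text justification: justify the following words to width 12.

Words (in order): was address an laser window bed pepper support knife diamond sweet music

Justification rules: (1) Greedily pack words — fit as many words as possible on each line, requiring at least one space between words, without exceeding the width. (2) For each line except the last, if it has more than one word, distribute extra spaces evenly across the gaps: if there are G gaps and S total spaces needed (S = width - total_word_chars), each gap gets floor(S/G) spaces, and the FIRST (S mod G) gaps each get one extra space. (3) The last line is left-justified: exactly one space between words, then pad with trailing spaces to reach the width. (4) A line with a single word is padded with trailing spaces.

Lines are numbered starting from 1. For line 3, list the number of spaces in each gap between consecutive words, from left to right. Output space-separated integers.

Answer: 3

Derivation:
Line 1: ['was', 'address'] (min_width=11, slack=1)
Line 2: ['an', 'laser'] (min_width=8, slack=4)
Line 3: ['window', 'bed'] (min_width=10, slack=2)
Line 4: ['pepper'] (min_width=6, slack=6)
Line 5: ['support'] (min_width=7, slack=5)
Line 6: ['knife'] (min_width=5, slack=7)
Line 7: ['diamond'] (min_width=7, slack=5)
Line 8: ['sweet', 'music'] (min_width=11, slack=1)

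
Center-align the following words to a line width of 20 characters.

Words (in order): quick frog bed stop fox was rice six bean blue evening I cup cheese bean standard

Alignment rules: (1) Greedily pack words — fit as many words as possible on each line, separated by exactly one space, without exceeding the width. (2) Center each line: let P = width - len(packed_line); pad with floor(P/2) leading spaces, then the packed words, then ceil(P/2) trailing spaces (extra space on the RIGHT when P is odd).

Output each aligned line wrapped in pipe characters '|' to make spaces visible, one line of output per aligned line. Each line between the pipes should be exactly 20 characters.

Answer: |quick frog bed stop |
|  fox was rice six  |
|bean blue evening I |
|  cup cheese bean   |
|      standard      |

Derivation:
Line 1: ['quick', 'frog', 'bed', 'stop'] (min_width=19, slack=1)
Line 2: ['fox', 'was', 'rice', 'six'] (min_width=16, slack=4)
Line 3: ['bean', 'blue', 'evening', 'I'] (min_width=19, slack=1)
Line 4: ['cup', 'cheese', 'bean'] (min_width=15, slack=5)
Line 5: ['standard'] (min_width=8, slack=12)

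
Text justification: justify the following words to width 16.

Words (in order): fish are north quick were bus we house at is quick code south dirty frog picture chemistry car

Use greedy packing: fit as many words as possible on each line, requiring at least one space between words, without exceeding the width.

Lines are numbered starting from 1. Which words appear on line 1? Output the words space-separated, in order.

Answer: fish are north

Derivation:
Line 1: ['fish', 'are', 'north'] (min_width=14, slack=2)
Line 2: ['quick', 'were', 'bus'] (min_width=14, slack=2)
Line 3: ['we', 'house', 'at', 'is'] (min_width=14, slack=2)
Line 4: ['quick', 'code', 'south'] (min_width=16, slack=0)
Line 5: ['dirty', 'frog'] (min_width=10, slack=6)
Line 6: ['picture'] (min_width=7, slack=9)
Line 7: ['chemistry', 'car'] (min_width=13, slack=3)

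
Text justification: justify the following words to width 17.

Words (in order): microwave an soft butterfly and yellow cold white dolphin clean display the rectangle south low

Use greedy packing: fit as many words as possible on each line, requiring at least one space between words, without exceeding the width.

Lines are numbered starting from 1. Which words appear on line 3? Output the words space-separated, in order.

Line 1: ['microwave', 'an', 'soft'] (min_width=17, slack=0)
Line 2: ['butterfly', 'and'] (min_width=13, slack=4)
Line 3: ['yellow', 'cold', 'white'] (min_width=17, slack=0)
Line 4: ['dolphin', 'clean'] (min_width=13, slack=4)
Line 5: ['display', 'the'] (min_width=11, slack=6)
Line 6: ['rectangle', 'south'] (min_width=15, slack=2)
Line 7: ['low'] (min_width=3, slack=14)

Answer: yellow cold white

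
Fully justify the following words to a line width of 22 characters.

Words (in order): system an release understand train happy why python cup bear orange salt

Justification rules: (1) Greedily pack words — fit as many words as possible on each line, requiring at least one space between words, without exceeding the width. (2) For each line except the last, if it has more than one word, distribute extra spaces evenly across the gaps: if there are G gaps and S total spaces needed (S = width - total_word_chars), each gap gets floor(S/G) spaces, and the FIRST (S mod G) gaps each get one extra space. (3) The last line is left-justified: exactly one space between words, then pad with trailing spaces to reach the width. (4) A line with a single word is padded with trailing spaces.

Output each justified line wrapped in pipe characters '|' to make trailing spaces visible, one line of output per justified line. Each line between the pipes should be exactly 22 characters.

Line 1: ['system', 'an', 'release'] (min_width=17, slack=5)
Line 2: ['understand', 'train', 'happy'] (min_width=22, slack=0)
Line 3: ['why', 'python', 'cup', 'bear'] (min_width=19, slack=3)
Line 4: ['orange', 'salt'] (min_width=11, slack=11)

Answer: |system    an   release|
|understand train happy|
|why  python  cup  bear|
|orange salt           |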